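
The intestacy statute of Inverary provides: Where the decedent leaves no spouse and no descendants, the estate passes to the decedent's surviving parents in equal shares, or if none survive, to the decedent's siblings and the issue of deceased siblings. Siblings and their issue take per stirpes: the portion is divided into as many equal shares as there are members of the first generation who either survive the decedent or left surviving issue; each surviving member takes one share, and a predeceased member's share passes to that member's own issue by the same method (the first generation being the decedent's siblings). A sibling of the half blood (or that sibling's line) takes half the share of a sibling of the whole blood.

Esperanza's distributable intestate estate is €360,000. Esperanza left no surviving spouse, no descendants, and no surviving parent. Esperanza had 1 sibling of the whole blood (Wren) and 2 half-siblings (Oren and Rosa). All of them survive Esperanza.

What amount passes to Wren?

The entire €360,000 passes to the siblings and their issue.
Counting each half-blood sibling's line as half a unit, there are 2 units in €360,000, so one unit is €180,000. Whole-blood lines (Wren) take €180,000 each; half-blood lines (Oren and Rosa) take €90,000 each.

Wren receives €180,000.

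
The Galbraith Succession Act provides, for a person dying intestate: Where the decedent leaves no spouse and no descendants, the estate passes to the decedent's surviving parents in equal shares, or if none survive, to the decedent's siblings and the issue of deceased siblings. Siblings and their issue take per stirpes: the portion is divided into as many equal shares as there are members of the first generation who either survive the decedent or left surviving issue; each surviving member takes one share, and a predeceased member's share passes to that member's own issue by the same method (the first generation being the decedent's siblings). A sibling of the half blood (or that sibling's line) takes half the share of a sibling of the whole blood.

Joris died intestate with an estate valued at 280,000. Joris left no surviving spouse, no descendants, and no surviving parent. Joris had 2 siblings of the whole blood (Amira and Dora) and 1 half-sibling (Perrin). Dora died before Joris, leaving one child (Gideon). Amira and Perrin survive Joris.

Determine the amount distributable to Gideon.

Gideon receives 112,000.

The entire 280,000 passes to the siblings and their issue.
Counting each half-blood sibling's line as half a unit, there are 5/2 units in 280,000, so one unit is 112,000. Whole-blood lines (Amira and Dora) take 112,000 each; half-blood lines (Perrin) take 56,000 each.
Dora's share (112,000) passes entirely to Gideon.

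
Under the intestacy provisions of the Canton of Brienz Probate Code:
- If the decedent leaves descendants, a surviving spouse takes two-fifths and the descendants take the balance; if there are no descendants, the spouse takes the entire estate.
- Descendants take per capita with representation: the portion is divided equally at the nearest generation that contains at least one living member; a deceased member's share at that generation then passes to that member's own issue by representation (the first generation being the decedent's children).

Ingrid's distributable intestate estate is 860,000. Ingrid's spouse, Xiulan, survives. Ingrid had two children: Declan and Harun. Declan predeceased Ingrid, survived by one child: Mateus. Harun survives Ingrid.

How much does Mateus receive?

Mateus receives 258,000.

Xiulan takes two-fifths of 860,000 = 344,000. The remaining 516,000 passes to the descendants.
The descendants' portion (516,000) is divided into 2 shares of 258,000: Harun takes 258,000; Declan's 258,000 share passes to Declan's issue.
Declan's share (258,000) passes entirely to Mateus.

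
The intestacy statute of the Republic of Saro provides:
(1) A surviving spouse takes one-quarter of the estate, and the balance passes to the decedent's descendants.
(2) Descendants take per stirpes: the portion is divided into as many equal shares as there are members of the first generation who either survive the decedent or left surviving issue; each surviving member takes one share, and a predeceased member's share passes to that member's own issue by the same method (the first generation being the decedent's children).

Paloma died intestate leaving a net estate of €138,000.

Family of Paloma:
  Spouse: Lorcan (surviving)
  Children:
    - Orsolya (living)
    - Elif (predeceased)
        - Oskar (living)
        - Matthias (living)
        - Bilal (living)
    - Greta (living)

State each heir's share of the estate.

Lorcan takes one-quarter of €138,000 = €34,500. The remaining €103,500 passes to the descendants.
The descendants' portion (€103,500) is divided into 3 shares of €34,500: Orsolya and Greta each take €34,500; Elif's €34,500 share passes to Elif's issue.
Elif's share (€34,500) is divided into 3 shares of €11,500: Oskar, Matthias, and Bilal each take €11,500.

Lorcan: €34,500; Orsolya: €34,500; Oskar: €11,500; Matthias: €11,500; Bilal: €11,500; Greta: €34,500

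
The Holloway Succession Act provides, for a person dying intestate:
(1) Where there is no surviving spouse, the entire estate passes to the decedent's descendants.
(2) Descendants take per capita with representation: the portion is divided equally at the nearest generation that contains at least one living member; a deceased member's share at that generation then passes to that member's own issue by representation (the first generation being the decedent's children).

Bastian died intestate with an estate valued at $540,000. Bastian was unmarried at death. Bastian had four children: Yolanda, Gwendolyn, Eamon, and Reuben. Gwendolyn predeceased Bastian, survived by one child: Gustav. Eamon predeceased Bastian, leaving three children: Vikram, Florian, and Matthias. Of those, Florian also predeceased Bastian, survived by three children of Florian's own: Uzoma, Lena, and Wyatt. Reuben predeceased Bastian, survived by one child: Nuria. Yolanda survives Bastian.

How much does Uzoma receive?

Uzoma receives $15,000.

The entire $540,000 passes to the descendants.
That amount ($540,000) is divided into 4 shares of $135,000: Yolanda takes $135,000; Gwendolyn's $135,000 share passes to Gwendolyn's issue; Eamon's $135,000 share passes to Eamon's issue; Reuben's $135,000 share passes to Reuben's issue.
Gwendolyn's share ($135,000) passes entirely to Gustav.
Eamon's share ($135,000) is divided into 3 shares of $45,000: Vikram and Matthias each take $45,000; Florian's $45,000 share passes to Florian's issue.
Florian's share ($45,000) is divided into 3 shares of $15,000: Uzoma, Lena, and Wyatt each take $15,000.
Reuben's share ($135,000) passes entirely to Nuria.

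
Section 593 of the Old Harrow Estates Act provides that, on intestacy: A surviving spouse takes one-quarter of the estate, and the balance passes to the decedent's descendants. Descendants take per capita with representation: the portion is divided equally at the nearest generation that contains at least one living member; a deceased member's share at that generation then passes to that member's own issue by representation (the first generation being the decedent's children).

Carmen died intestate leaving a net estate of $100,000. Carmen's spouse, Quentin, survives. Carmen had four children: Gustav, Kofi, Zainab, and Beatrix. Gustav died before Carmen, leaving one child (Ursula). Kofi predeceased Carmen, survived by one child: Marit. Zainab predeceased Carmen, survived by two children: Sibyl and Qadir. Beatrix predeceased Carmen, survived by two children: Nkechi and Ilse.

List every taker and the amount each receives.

Quentin: $25,000; Ursula: $12,500; Marit: $12,500; Sibyl: $12,500; Qadir: $12,500; Nkechi: $12,500; Ilse: $12,500

Quentin takes one-quarter of $100,000 = $25,000. The remaining $75,000 passes to the descendants.
No child survives, so the initial division is made at the grandchildren's generation.
The descendants' portion ($75,000) is divided into 6 shares of $12,500: Ursula, Marit, Sibyl, Qadir, Nkechi, and Ilse each take $12,500.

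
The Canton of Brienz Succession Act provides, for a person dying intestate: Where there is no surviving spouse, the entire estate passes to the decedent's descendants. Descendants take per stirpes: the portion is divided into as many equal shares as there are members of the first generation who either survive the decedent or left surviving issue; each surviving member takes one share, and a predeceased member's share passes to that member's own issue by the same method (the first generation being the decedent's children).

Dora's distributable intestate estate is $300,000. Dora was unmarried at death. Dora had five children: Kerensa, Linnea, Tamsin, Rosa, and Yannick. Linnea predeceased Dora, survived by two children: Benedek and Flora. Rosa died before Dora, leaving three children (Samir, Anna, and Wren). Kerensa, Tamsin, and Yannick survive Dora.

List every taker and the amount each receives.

The entire $300,000 passes to the descendants.
That amount ($300,000) is divided into 5 shares of $60,000: Kerensa, Tamsin, and Yannick each take $60,000; Linnea's $60,000 share passes to Linnea's issue; Rosa's $60,000 share passes to Rosa's issue.
Linnea's share ($60,000) is divided into 2 shares of $30,000: Benedek and Flora each take $30,000.
Rosa's share ($60,000) is divided into 3 shares of $20,000: Samir, Anna, and Wren each take $20,000.

Kerensa: $60,000; Benedek: $30,000; Flora: $30,000; Tamsin: $60,000; Samir: $20,000; Anna: $20,000; Wren: $20,000; Yannick: $60,000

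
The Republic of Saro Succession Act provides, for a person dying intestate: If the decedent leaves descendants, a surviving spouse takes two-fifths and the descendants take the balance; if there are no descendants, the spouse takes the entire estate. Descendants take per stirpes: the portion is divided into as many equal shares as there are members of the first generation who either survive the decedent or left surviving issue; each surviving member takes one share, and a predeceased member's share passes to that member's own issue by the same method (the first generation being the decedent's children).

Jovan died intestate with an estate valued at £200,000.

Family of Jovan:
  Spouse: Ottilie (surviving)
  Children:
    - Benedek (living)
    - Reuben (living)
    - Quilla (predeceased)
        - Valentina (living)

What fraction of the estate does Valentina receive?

Valentina receives 1/5 of the estate.

Ottilie takes two-fifths of £200,000 = £80,000. The remaining £120,000 passes to the descendants.
The descendants' portion (£120,000) is divided into 3 shares of £40,000: Benedek and Reuben each take £40,000; Quilla's £40,000 share passes to Quilla's issue.
Quilla's share (£40,000) passes entirely to Valentina.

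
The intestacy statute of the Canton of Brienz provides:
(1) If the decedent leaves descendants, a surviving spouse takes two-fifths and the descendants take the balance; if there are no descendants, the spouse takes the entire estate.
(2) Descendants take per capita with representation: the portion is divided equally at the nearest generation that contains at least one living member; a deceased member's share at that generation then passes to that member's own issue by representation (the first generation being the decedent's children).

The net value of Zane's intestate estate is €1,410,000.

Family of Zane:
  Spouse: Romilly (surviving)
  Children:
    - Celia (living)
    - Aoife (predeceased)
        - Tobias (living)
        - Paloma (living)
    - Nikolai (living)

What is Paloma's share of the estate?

Romilly takes two-fifths of €1,410,000 = €564,000. The remaining €846,000 passes to the descendants.
The descendants' portion (€846,000) is divided into 3 shares of €282,000: Celia and Nikolai each take €282,000; Aoife's €282,000 share passes to Aoife's issue.
Aoife's share (€282,000) is divided into 2 shares of €141,000: Tobias and Paloma each take €141,000.

Paloma receives €141,000.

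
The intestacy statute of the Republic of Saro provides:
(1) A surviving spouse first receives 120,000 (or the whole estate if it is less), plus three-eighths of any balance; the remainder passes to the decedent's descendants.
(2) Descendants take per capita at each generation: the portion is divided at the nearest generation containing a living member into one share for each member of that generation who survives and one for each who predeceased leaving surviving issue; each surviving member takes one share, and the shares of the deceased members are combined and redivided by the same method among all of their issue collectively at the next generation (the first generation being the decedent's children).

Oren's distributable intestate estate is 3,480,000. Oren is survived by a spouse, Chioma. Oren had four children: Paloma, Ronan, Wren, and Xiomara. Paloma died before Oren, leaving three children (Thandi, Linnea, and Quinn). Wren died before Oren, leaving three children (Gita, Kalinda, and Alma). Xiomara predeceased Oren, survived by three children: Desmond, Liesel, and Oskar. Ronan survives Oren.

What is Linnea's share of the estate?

Linnea receives 175,000.

Chioma first takes 120,000, leaving a balance of 3,360,000. Chioma then takes three-eighths of the balance (1,260,000), for a total of 1,380,000. The remaining 2,100,000 passes to the descendants.
The descendants' portion (2,100,000) is divided at the children's generation into 4 shares of 525,000. Ronan takes 525,000. The 3 shares of the deceased (Paloma, Wren, and Xiomara) are combined into a pool of 1,575,000.
That pool (1,575,000) is divided at the grandchildren's generation equally among Thandi, Linnea, Quinn, Gita, Kalinda, Alma, Desmond, Liesel, and Oskar: 175,000 each.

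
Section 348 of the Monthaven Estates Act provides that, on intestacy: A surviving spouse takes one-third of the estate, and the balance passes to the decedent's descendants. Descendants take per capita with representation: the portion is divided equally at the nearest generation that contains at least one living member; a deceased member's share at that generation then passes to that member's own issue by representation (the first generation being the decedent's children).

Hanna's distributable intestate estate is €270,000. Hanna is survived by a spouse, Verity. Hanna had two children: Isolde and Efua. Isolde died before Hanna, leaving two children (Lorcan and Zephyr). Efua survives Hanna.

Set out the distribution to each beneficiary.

Verity: €90,000; Lorcan: €45,000; Zephyr: €45,000; Efua: €90,000

Verity takes one-third of €270,000 = €90,000. The remaining €180,000 passes to the descendants.
The descendants' portion (€180,000) is divided into 2 shares of €90,000: Efua takes €90,000; Isolde's €90,000 share passes to Isolde's issue.
Isolde's share (€90,000) is divided into 2 shares of €45,000: Lorcan and Zephyr each take €45,000.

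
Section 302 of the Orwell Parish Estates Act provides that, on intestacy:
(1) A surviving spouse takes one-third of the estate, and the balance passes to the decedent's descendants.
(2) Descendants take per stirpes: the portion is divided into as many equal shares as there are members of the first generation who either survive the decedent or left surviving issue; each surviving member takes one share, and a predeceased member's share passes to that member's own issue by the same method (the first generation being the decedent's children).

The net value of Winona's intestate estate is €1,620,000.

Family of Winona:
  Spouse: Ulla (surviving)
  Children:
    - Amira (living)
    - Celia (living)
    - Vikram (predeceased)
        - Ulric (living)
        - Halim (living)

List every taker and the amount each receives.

Ulla takes one-third of €1,620,000 = €540,000. The remaining €1,080,000 passes to the descendants.
The descendants' portion (€1,080,000) is divided into 3 shares of €360,000: Amira and Celia each take €360,000; Vikram's €360,000 share passes to Vikram's issue.
Vikram's share (€360,000) is divided into 2 shares of €180,000: Ulric and Halim each take €180,000.

Ulla: €540,000; Amira: €360,000; Celia: €360,000; Ulric: €180,000; Halim: €180,000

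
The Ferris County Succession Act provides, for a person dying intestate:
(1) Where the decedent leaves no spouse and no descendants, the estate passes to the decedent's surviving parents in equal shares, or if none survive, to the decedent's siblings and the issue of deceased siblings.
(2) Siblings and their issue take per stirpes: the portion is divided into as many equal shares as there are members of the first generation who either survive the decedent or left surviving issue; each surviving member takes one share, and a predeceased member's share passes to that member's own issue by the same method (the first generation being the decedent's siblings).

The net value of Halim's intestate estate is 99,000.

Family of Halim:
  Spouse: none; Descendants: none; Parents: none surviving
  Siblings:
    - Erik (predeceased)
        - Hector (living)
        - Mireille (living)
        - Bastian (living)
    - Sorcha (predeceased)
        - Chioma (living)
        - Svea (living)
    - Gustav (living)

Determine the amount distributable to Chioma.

The entire 99,000 passes to the siblings and their issue.
That amount (99,000) is divided into 3 shares of 33,000: Gustav takes 33,000; Erik's 33,000 share passes to Erik's issue; Sorcha's 33,000 share passes to Sorcha's issue.
Erik's share (33,000) is divided into 3 shares of 11,000: Hector, Mireille, and Bastian each take 11,000.
Sorcha's share (33,000) is divided into 2 shares of 16,500: Chioma and Svea each take 16,500.

Chioma receives 16,500.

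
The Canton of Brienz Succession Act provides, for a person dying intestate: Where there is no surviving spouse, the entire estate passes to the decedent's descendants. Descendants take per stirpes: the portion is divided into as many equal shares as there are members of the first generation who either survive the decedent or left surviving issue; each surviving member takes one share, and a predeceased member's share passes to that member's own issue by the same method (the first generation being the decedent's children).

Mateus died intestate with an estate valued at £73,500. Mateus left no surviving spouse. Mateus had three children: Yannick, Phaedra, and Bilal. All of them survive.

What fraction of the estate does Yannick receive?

Yannick receives 1/3 of the estate.

The entire £73,500 passes to the descendants.
That amount (£73,500) is divided into 3 shares of £24,500: Yannick, Phaedra, and Bilal each take £24,500.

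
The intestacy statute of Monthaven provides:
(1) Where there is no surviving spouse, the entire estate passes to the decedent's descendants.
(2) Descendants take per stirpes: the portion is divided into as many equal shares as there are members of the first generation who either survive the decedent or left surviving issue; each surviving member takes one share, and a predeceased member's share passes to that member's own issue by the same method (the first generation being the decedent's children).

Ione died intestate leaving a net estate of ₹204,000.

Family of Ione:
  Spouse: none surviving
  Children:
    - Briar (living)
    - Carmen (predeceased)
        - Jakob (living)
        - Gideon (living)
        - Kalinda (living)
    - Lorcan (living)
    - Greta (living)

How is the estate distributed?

Briar: ₹51,000; Jakob: ₹17,000; Gideon: ₹17,000; Kalinda: ₹17,000; Lorcan: ₹51,000; Greta: ₹51,000

The entire ₹204,000 passes to the descendants.
That amount (₹204,000) is divided into 4 shares of ₹51,000: Briar, Lorcan, and Greta each take ₹51,000; Carmen's ₹51,000 share passes to Carmen's issue.
Carmen's share (₹51,000) is divided into 3 shares of ₹17,000: Jakob, Gideon, and Kalinda each take ₹17,000.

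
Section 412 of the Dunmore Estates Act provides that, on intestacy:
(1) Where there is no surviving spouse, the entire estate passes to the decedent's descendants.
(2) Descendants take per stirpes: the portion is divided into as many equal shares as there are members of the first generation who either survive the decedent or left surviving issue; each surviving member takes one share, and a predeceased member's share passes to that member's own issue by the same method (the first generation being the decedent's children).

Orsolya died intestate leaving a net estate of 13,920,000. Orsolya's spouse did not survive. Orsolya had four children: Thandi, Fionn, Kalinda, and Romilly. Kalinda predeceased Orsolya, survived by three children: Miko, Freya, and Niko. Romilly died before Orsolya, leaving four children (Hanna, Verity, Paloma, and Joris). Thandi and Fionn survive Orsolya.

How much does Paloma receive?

Paloma receives 870,000.

The entire 13,920,000 passes to the descendants.
That amount (13,920,000) is divided into 4 shares of 3,480,000: Thandi and Fionn each take 3,480,000; Kalinda's 3,480,000 share passes to Kalinda's issue; Romilly's 3,480,000 share passes to Romilly's issue.
Kalinda's share (3,480,000) is divided into 3 shares of 1,160,000: Miko, Freya, and Niko each take 1,160,000.
Romilly's share (3,480,000) is divided into 4 shares of 870,000: Hanna, Verity, Paloma, and Joris each take 870,000.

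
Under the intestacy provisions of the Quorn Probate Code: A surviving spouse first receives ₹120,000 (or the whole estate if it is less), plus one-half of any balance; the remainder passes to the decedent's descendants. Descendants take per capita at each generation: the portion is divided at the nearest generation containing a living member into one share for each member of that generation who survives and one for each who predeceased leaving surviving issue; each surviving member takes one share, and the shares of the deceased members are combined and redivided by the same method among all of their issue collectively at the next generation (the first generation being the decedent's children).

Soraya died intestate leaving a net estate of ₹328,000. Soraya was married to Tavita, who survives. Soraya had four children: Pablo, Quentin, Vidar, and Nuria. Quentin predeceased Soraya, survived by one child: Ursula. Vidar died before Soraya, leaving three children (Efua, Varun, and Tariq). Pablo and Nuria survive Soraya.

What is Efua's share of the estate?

Tavita first takes ₹120,000, leaving a balance of ₹208,000. Tavita then takes one-half of the balance (₹104,000), for a total of ₹224,000. The remaining ₹104,000 passes to the descendants.
The descendants' portion (₹104,000) is divided at the children's generation into 4 shares of ₹26,000. Pablo and Nuria each take ₹26,000. The 2 shares of the deceased (Quentin and Vidar) are combined into a pool of ₹52,000.
That pool (₹52,000) is divided at the grandchildren's generation equally among Ursula, Efua, Varun, and Tariq: ₹13,000 each.

Efua receives ₹13,000.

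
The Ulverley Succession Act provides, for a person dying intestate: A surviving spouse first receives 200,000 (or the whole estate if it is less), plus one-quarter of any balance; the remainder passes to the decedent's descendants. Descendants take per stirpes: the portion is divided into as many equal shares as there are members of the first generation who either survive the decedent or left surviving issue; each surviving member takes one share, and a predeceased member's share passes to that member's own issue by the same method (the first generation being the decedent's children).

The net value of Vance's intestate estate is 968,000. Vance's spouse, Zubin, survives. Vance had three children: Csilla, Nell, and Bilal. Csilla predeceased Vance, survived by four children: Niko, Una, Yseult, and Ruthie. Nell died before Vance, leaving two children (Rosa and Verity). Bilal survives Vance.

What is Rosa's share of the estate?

Zubin first takes 200,000, leaving a balance of 768,000. Zubin then takes one-quarter of the balance (192,000), for a total of 392,000. The remaining 576,000 passes to the descendants.
The descendants' portion (576,000) is divided into 3 shares of 192,000: Bilal takes 192,000; Csilla's 192,000 share passes to Csilla's issue; Nell's 192,000 share passes to Nell's issue.
Csilla's share (192,000) is divided into 4 shares of 48,000: Niko, Una, Yseult, and Ruthie each take 48,000.
Nell's share (192,000) is divided into 2 shares of 96,000: Rosa and Verity each take 96,000.

Rosa receives 96,000.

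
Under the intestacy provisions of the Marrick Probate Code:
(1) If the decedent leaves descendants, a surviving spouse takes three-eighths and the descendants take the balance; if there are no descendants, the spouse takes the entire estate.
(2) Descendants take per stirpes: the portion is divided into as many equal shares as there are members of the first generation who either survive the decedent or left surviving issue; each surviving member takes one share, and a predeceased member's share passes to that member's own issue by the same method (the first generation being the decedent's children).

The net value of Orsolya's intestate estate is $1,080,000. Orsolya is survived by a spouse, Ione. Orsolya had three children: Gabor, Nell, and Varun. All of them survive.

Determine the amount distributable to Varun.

Ione takes three-eighths of $1,080,000 = $405,000. The remaining $675,000 passes to the descendants.
The descendants' portion ($675,000) is divided into 3 shares of $225,000: Gabor, Nell, and Varun each take $225,000.

Varun receives $225,000.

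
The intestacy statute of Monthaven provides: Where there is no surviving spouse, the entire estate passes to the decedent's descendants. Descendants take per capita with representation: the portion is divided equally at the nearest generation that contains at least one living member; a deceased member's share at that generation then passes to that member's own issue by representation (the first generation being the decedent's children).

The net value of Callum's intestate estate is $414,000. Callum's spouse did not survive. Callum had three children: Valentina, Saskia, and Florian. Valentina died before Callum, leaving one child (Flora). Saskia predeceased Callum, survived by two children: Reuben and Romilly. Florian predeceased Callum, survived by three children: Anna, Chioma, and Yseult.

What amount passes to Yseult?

The entire $414,000 passes to the descendants.
No child survives, so the initial division is made at the grandchildren's generation.
That amount ($414,000) is divided into 6 shares of $69,000: Flora, Reuben, Romilly, Anna, Chioma, and Yseult each take $69,000.

Yseult receives $69,000.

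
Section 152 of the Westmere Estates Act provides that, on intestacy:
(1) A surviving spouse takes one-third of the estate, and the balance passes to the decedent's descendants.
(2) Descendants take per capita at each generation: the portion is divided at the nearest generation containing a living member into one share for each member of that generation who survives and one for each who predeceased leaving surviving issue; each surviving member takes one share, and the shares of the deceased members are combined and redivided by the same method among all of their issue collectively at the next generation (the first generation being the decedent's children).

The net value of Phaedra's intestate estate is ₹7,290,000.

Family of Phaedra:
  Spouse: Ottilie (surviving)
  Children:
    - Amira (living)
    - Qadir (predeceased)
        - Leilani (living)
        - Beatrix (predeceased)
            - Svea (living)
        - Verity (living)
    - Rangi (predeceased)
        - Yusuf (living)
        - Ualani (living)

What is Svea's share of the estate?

Svea receives ₹648,000.

Ottilie takes one-third of ₹7,290,000 = ₹2,430,000. The remaining ₹4,860,000 passes to the descendants.
The descendants' portion (₹4,860,000) is divided at the children's generation into 3 shares of ₹1,620,000. Amira takes ₹1,620,000. The 2 shares of the deceased (Qadir and Rangi) are combined into a pool of ₹3,240,000.
That pool (₹3,240,000) is divided at the grandchildren's generation into 5 shares of ₹648,000. Leilani, Verity, Yusuf, and Ualani each take ₹648,000. The remaining share for the deceased Beatrix (₹648,000) is carried to the next generation.
That pool (₹648,000) passes entirely to Svea, the sole taker at the great-grandchildren's generation.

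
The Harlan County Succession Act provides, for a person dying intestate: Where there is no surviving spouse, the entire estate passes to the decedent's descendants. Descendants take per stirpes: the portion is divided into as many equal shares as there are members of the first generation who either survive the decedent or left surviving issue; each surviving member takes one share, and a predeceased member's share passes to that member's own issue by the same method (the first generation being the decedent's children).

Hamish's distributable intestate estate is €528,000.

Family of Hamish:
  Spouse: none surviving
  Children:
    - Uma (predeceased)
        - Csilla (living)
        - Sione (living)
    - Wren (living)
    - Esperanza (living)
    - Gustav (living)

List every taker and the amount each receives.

The entire €528,000 passes to the descendants.
That amount (€528,000) is divided into 4 shares of €132,000: Wren, Esperanza, and Gustav each take €132,000; Uma's €132,000 share passes to Uma's issue.
Uma's share (€132,000) is divided into 2 shares of €66,000: Csilla and Sione each take €66,000.

Csilla: €66,000; Sione: €66,000; Wren: €132,000; Esperanza: €132,000; Gustav: €132,000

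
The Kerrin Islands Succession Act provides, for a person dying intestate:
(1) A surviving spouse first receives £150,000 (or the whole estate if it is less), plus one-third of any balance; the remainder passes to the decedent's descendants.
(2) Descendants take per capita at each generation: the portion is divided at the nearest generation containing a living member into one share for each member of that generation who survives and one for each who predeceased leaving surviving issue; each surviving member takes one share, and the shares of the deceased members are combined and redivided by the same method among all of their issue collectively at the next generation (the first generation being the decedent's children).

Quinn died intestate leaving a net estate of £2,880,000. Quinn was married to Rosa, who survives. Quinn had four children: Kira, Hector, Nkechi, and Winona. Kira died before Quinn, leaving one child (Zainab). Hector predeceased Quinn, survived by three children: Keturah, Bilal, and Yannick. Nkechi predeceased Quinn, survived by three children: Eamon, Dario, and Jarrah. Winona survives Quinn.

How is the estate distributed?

Rosa first takes £150,000, leaving a balance of £2,730,000. Rosa then takes one-third of the balance (£910,000), for a total of £1,060,000. The remaining £1,820,000 passes to the descendants.
The descendants' portion (£1,820,000) is divided at the children's generation into 4 shares of £455,000. Winona takes £455,000. The 3 shares of the deceased (Kira, Hector, and Nkechi) are combined into a pool of £1,365,000.
That pool (£1,365,000) is divided at the grandchildren's generation equally among Zainab, Keturah, Bilal, Yannick, Eamon, Dario, and Jarrah: £195,000 each.

Rosa: £1,060,000; Zainab: £195,000; Keturah: £195,000; Bilal: £195,000; Yannick: £195,000; Eamon: £195,000; Dario: £195,000; Jarrah: £195,000; Winona: £455,000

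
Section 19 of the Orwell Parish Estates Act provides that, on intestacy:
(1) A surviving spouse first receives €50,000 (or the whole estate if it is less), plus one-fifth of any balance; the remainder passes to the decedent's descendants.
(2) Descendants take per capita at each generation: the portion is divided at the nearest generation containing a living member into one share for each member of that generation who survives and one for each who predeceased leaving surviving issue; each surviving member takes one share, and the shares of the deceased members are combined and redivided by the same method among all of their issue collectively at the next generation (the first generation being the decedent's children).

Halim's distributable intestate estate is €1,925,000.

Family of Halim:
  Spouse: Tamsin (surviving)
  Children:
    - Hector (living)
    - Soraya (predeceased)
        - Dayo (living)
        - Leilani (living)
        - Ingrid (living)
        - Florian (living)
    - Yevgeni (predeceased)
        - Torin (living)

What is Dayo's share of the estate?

Tamsin first takes €50,000, leaving a balance of €1,875,000. Tamsin then takes one-fifth of the balance (€375,000), for a total of €425,000. The remaining €1,500,000 passes to the descendants.
The descendants' portion (€1,500,000) is divided at the children's generation into 3 shares of €500,000. Hector takes €500,000. The 2 shares of the deceased (Soraya and Yevgeni) are combined into a pool of €1,000,000.
That pool (€1,000,000) is divided at the grandchildren's generation equally among Dayo, Leilani, Ingrid, Florian, and Torin: €200,000 each.

Dayo receives €200,000.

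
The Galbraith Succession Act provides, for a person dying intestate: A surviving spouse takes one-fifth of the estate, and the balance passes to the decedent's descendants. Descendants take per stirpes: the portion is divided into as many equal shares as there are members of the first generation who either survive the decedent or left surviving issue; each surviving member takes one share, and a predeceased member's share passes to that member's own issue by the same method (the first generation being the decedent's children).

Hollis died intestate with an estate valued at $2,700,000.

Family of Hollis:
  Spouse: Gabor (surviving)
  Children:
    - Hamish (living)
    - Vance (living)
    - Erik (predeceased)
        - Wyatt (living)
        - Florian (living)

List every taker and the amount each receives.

Gabor takes one-fifth of $2,700,000 = $540,000. The remaining $2,160,000 passes to the descendants.
The descendants' portion ($2,160,000) is divided into 3 shares of $720,000: Hamish and Vance each take $720,000; Erik's $720,000 share passes to Erik's issue.
Erik's share ($720,000) is divided into 2 shares of $360,000: Wyatt and Florian each take $360,000.

Gabor: $540,000; Hamish: $720,000; Vance: $720,000; Wyatt: $360,000; Florian: $360,000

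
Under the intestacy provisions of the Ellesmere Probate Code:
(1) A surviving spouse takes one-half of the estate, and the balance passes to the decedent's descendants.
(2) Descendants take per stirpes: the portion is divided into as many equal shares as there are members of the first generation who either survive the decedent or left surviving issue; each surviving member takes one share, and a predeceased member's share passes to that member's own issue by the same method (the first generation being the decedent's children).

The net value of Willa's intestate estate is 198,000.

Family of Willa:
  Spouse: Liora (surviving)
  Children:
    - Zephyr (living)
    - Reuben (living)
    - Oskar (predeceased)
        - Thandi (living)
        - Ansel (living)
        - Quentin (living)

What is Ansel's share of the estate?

Liora takes one-half of 198,000 = 99,000. The remaining 99,000 passes to the descendants.
The descendants' portion (99,000) is divided into 3 shares of 33,000: Zephyr and Reuben each take 33,000; Oskar's 33,000 share passes to Oskar's issue.
Oskar's share (33,000) is divided into 3 shares of 11,000: Thandi, Ansel, and Quentin each take 11,000.

Ansel receives 11,000.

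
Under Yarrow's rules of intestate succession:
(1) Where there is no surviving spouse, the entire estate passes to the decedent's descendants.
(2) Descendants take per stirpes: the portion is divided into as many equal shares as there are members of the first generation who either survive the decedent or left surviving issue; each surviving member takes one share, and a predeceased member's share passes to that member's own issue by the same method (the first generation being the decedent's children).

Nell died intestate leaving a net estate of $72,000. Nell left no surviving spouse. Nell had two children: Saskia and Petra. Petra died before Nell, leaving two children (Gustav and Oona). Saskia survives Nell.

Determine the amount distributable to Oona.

The entire $72,000 passes to the descendants.
That amount ($72,000) is divided into 2 shares of $36,000: Saskia takes $36,000; Petra's $36,000 share passes to Petra's issue.
Petra's share ($36,000) is divided into 2 shares of $18,000: Gustav and Oona each take $18,000.

Oona receives $18,000.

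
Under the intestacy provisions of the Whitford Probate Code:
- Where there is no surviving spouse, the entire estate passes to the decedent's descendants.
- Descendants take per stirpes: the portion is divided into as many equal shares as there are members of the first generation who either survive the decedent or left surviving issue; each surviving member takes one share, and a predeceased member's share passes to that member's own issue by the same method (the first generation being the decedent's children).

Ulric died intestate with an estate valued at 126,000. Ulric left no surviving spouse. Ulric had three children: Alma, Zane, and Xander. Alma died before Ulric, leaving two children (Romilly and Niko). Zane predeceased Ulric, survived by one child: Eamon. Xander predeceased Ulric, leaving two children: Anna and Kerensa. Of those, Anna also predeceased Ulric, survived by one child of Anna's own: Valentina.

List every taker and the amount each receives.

Romilly: 21,000; Niko: 21,000; Eamon: 42,000; Valentina: 21,000; Kerensa: 21,000

The entire 126,000 passes to the descendants.
That amount (126,000) is divided into 3 shares of 42,000: Alma's 42,000 share passes to Alma's issue; Zane's 42,000 share passes to Zane's issue; Xander's 42,000 share passes to Xander's issue.
Alma's share (42,000) is divided into 2 shares of 21,000: Romilly and Niko each take 21,000.
Zane's share (42,000) passes entirely to Eamon.
Xander's share (42,000) is divided into 2 shares of 21,000: Kerensa takes 21,000; Anna's 21,000 share passes to Anna's issue.
Anna's share (21,000) passes entirely to Valentina.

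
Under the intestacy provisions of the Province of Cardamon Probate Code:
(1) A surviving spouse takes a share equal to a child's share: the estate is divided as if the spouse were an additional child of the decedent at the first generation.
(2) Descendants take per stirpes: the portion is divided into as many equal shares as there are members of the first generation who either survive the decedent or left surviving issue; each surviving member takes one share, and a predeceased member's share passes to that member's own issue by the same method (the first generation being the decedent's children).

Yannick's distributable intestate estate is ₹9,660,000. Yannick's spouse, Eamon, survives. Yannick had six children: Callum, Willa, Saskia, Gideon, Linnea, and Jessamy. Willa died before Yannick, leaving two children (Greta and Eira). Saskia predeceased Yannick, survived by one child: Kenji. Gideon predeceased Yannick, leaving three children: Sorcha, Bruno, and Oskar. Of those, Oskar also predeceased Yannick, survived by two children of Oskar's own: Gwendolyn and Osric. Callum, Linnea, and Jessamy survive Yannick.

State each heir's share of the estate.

Eamon: ₹1,380,000; Callum: ₹1,380,000; Greta: ₹690,000; Eira: ₹690,000; Kenji: ₹1,380,000; Sorcha: ₹460,000; Bruno: ₹460,000; Gwendolyn: ₹230,000; Osric: ₹230,000; Linnea: ₹1,380,000; Jessamy: ₹1,380,000

The spouse counts as an additional share at the children's level, so there are 7 primary shares of ₹1,380,000. Eamon takes one such share (₹1,380,000).
The children's combined portion (₹8,280,000) is divided into 6 shares of ₹1,380,000: Callum, Linnea, and Jessamy each take ₹1,380,000; Willa's ₹1,380,000 share passes to Willa's issue; Saskia's ₹1,380,000 share passes to Saskia's issue; Gideon's ₹1,380,000 share passes to Gideon's issue.
Willa's share (₹1,380,000) is divided into 2 shares of ₹690,000: Greta and Eira each take ₹690,000.
Saskia's share (₹1,380,000) passes entirely to Kenji.
Gideon's share (₹1,380,000) is divided into 3 shares of ₹460,000: Sorcha and Bruno each take ₹460,000; Oskar's ₹460,000 share passes to Oskar's issue.
Oskar's share (₹460,000) is divided into 2 shares of ₹230,000: Gwendolyn and Osric each take ₹230,000.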